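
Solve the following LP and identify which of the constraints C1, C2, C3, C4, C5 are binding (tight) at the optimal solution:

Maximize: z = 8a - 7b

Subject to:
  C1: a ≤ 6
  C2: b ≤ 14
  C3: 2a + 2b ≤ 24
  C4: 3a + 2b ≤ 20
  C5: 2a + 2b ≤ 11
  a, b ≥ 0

At a = 5.5, b = 0, compute slack b - a·x for each constraint:
  C1: 6 − 5.5 = 0.5  (slack)
  C2: 14 − 0 = 14  (slack)
  C3: 24 − 11 = 13  (slack)
  C4: 20 − 16.5 = 3.5  (slack)
  C5: 11 − 11 = 0  (binding)

Optimal: a = 5.5, b = 0
Binding: C5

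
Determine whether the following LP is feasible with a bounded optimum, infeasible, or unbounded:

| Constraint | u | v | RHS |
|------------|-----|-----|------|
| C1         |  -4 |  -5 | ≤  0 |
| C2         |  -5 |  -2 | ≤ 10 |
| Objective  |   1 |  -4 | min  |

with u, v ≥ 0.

Unbounded (objective can decrease without bound)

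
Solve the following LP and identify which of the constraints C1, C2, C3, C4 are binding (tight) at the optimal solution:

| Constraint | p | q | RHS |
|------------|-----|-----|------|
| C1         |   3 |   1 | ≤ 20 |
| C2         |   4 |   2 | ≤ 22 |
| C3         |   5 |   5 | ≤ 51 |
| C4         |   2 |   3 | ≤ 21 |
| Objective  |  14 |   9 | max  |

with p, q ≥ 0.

At p = 3, q = 5, compute slack b - a·x for each constraint:
  C1: 20 − 14 = 6  (slack)
  C2: 22 − 22 = 0  (binding)
  C3: 51 − 40 = 11  (slack)
  C4: 21 − 21 = 0  (binding)

Optimal: p = 3, q = 5
Binding: C2, C4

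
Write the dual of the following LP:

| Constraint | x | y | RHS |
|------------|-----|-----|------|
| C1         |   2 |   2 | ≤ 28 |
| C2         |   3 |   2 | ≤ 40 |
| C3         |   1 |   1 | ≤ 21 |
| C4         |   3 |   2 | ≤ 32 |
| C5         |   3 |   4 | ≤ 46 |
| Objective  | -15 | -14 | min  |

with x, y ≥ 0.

Primal min cᵀx s.t. Ax ≤ b, x ≥ 0  →  Dual max −bᵀy s.t. Aᵀy ≥ −c, y ≥ 0.

Maximize: z = -28y1 - 40y2 - 21y3 - 32y4 - 46y5

Subject to:
  2y1 + 3y2 + y3 + 3y4 + 3y5 ≥ 15
  2y1 + 2y2 + y3 + 2y4 + 4y5 ≥ 14
  y1, y2, y3, y4, y5 ≥ 0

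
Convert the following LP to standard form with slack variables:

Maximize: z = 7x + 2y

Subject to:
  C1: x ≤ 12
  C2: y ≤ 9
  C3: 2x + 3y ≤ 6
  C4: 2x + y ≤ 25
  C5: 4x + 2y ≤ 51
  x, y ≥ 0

max z = 7x + 2y

s.t.
  x + s1 = 12
  y + s2 = 9
  2x + 3y + s3 = 6
  2x + y + s4 = 25
  4x + 2y + s5 = 51
  x, y, s1, s2, s3, s4, s5 ≥ 0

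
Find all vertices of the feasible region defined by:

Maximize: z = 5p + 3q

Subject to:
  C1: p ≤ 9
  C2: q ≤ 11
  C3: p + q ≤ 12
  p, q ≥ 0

(0, 0), (9, 0), (9, 3), (1, 11), (0, 11)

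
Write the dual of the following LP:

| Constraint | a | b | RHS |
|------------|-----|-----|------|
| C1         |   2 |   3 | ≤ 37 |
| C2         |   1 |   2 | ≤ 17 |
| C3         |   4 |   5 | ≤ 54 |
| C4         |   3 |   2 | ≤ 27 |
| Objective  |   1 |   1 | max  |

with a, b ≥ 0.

Primal max cᵀx s.t. Ax ≤ b, x ≥ 0  →  Dual min bᵀy s.t. Aᵀy ≥ c, y ≥ 0.

Minimize: z = 37y1 + 17y2 + 54y3 + 27y4

Subject to:
  2y1 + y2 + 4y3 + 3y4 ≥ 1
  3y1 + 2y2 + 5y3 + 2y4 ≥ 1
  y1, y2, y3, y4 ≥ 0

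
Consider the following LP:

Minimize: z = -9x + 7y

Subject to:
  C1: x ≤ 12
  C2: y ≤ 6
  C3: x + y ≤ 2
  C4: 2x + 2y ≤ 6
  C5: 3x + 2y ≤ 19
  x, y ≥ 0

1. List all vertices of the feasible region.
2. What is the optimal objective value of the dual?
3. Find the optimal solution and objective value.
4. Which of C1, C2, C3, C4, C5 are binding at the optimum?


1. (0, 0), (2, 0), (0, 2)
2. -18
3. x = 2, y = 0, z = -18
4. C3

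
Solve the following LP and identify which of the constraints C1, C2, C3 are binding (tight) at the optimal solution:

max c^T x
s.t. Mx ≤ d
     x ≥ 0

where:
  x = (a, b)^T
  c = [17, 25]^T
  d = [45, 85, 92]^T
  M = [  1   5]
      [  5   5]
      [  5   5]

At a = 10, b = 7, compute slack b - a·x for each constraint:
  C1: 45 − 45 = 0  (binding)
  C2: 85 − 85 = 0  (binding)
  C3: 92 − 85 = 7  (slack)

Optimal: a = 10, b = 7
Binding: C1, C2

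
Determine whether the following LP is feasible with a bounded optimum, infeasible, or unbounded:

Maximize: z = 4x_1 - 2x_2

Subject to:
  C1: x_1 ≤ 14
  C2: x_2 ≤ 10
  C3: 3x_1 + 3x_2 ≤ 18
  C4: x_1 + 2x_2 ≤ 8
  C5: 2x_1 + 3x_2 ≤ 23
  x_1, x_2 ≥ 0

Feasible with a bounded optimal solution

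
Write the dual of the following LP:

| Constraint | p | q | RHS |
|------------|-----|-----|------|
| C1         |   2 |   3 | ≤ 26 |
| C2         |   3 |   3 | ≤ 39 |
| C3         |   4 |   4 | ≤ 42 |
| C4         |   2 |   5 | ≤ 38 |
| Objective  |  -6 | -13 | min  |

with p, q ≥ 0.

Primal min cᵀx s.t. Ax ≤ b, x ≥ 0  →  Dual max −bᵀy s.t. Aᵀy ≥ −c, y ≥ 0.

Maximize: z = -26y1 - 39y2 - 42y3 - 38y4

Subject to:
  2y1 + 3y2 + 4y3 + 2y4 ≥ 6
  3y1 + 3y2 + 4y3 + 5y4 ≥ 13
  y1, y2, y3, y4 ≥ 0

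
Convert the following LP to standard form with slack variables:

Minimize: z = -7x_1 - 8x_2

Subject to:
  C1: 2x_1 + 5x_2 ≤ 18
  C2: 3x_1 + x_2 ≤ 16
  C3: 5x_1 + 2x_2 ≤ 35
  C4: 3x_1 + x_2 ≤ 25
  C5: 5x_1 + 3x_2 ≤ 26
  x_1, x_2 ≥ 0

min z = -7x_1 - 8x_2

s.t.
  2x_1 + 5x_2 + s1 = 18
  3x_1 + x_2 + s2 = 16
  5x_1 + 2x_2 + s3 = 35
  3x_1 + x_2 + s4 = 25
  5x_1 + 3x_2 + s5 = 26
  x_1, x_2, s1, s2, s3, s4, s5 ≥ 0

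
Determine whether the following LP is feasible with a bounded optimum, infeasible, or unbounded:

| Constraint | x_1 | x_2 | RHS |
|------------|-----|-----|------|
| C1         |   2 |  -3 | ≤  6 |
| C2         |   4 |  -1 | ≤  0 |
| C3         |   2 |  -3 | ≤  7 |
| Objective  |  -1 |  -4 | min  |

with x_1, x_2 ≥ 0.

Unbounded (objective can decrease without bound)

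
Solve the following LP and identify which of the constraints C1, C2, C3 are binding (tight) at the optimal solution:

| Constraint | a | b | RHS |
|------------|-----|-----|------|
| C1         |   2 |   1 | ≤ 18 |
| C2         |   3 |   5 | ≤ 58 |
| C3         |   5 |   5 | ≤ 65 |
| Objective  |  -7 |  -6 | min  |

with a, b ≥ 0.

At a = 5, b = 8, compute slack b - a·x for each constraint:
  C1: 18 − 18 = 0  (binding)
  C2: 58 − 55 = 3  (slack)
  C3: 65 − 65 = 0  (binding)

Optimal: a = 5, b = 8
Binding: C1, C3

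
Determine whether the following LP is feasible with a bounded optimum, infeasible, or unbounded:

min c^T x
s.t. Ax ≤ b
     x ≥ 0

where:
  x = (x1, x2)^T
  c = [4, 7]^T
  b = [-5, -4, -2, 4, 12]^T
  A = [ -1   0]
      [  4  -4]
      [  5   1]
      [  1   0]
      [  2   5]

Infeasible (no feasible solution exists)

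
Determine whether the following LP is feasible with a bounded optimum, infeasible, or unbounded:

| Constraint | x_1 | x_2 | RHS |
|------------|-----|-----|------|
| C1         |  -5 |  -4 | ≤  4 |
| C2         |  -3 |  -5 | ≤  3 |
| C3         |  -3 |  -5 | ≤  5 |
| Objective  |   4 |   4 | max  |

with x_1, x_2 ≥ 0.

Unbounded (objective can increase without bound)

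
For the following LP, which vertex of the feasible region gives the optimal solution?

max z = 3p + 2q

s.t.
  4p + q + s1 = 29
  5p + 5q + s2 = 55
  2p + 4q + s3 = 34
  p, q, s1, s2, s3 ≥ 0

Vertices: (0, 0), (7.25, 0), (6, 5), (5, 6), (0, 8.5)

Evaluate the objective at each vertex of the feasible region:
  z(0, 0) = 0
  z(7.25, 0) = 21.75
  z(6, 5) = 28  ←
  z(5, 6) = 27
  z(0, 8.5) = 17
The maximum is at p = 6, q = 5.

(6, 5)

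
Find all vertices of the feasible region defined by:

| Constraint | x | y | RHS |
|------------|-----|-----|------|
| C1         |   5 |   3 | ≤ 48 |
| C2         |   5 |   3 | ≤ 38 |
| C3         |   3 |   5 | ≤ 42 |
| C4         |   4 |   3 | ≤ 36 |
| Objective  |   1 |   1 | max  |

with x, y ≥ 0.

(0, 0), (7.6, 0), (4, 6), (0, 8.4)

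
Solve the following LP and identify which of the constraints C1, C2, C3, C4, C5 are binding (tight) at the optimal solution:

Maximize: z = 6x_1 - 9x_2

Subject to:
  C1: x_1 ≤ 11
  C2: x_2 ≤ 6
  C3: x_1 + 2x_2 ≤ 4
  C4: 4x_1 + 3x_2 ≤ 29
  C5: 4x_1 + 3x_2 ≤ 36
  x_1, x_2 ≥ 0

At x_1 = 4, x_2 = 0, compute slack b - a·x for each constraint:
  C1: 11 − 4 = 7  (slack)
  C2: 6 − 0 = 6  (slack)
  C3: 4 − 4 = 0  (binding)
  C4: 29 − 16 = 13  (slack)
  C5: 36 − 16 = 20  (slack)

Optimal: x_1 = 4, x_2 = 0
Binding: C3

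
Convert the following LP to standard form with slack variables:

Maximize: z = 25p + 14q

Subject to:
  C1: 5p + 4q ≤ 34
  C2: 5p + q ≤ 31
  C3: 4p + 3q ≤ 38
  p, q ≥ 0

max z = 25p + 14q

s.t.
  5p + 4q + s1 = 34
  5p + q + s2 = 31
  4p + 3q + s3 = 38
  p, q, s1, s2, s3 ≥ 0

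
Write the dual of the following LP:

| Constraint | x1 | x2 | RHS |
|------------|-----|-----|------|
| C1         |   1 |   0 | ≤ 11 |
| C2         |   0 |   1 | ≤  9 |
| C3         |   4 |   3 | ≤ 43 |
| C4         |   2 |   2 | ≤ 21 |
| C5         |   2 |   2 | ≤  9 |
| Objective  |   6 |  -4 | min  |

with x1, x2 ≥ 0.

Primal min cᵀx s.t. Ax ≤ b, x ≥ 0  →  Dual max −bᵀy s.t. Aᵀy ≥ −c, y ≥ 0.

Maximize: z = -11y1 - 9y2 - 43y3 - 21y4 - 9y5

Subject to:
  y1 + 4y3 + 2y4 + 2y5 ≥ -6
  y2 + 3y3 + 2y4 + 2y5 ≥ 4
  y1, y2, y3, y4, y5 ≥ 0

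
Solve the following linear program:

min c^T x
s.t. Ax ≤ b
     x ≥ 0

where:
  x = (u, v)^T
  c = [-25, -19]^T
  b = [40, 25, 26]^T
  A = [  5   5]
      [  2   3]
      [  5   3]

Evaluate the objective at each vertex of the feasible region:
  z(0, 0) = 0
  z(5.2, 0) = -130
  z(1, 7) = -158  ←
  z(0, 8) = -152
The minimum is at u = 1, v = 7.

u = 1, v = 7, z = -158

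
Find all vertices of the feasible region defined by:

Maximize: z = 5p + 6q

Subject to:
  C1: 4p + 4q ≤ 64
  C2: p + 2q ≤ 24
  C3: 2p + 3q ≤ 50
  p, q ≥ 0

(0, 0), (16, 0), (8, 8), (0, 12)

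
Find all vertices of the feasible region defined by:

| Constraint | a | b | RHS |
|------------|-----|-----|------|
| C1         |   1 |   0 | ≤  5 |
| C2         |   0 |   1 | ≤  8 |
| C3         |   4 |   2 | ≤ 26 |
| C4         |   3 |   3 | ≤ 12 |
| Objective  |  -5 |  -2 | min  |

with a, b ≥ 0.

(0, 0), (4, 0), (0, 4)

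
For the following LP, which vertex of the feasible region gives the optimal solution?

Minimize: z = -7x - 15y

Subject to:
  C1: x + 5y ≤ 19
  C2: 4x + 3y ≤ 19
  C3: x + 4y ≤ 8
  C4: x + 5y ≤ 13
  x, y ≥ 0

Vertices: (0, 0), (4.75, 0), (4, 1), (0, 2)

Evaluate the objective at each vertex of the feasible region:
  z(0, 0) = 0
  z(4.75, 0) = -33.25
  z(4, 1) = -43  ←
  z(0, 2) = -30
The minimum is at x = 4, y = 1.

(4, 1)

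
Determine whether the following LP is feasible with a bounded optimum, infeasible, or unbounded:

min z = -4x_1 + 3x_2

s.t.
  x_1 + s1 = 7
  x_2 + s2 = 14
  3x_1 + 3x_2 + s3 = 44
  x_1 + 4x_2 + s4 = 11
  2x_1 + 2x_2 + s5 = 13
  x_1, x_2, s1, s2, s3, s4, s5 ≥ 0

Feasible with a bounded optimal solution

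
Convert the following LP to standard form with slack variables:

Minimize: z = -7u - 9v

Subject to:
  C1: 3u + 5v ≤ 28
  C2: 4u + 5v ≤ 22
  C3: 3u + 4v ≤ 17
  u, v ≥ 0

min z = -7u - 9v

s.t.
  3u + 5v + s1 = 28
  4u + 5v + s2 = 22
  3u + 4v + s3 = 17
  u, v, s1, s2, s3 ≥ 0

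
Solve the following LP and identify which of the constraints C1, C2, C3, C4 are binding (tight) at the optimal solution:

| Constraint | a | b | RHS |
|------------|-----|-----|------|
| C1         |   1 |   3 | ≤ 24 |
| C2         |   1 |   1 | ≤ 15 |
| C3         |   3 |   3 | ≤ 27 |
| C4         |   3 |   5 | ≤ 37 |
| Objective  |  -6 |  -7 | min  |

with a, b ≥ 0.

At a = 4, b = 5, compute slack b - a·x for each constraint:
  C1: 24 − 19 = 5  (slack)
  C2: 15 − 9 = 6  (slack)
  C3: 27 − 27 = 0  (binding)
  C4: 37 − 37 = 0  (binding)

Optimal: a = 4, b = 5
Binding: C3, C4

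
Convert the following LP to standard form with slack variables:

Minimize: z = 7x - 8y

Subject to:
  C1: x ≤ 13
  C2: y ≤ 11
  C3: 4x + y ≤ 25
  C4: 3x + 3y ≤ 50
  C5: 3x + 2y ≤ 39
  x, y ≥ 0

min z = 7x - 8y

s.t.
  x + s1 = 13
  y + s2 = 11
  4x + y + s3 = 25
  3x + 3y + s4 = 50
  3x + 2y + s5 = 39
  x, y, s1, s2, s3, s4, s5 ≥ 0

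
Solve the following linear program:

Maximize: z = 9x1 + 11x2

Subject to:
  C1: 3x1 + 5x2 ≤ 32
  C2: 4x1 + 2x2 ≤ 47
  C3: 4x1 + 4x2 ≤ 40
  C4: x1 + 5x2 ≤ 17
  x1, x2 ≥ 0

Evaluate the objective at each vertex of the feasible region:
  z(0, 0) = 0
  z(10, 0) = 90
  z(9, 1) = 92  ←
  z(7.5, 1.9) = 88.4
  z(0, 3.4) = 37.4
The maximum is at x1 = 9, x2 = 1.

x1 = 9, x2 = 1, z = 92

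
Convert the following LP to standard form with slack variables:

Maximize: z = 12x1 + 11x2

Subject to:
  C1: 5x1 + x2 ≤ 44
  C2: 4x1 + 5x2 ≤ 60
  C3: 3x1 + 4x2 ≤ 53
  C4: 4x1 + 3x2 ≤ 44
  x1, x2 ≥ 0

max z = 12x1 + 11x2

s.t.
  5x1 + x2 + s1 = 44
  4x1 + 5x2 + s2 = 60
  3x1 + 4x2 + s3 = 53
  4x1 + 3x2 + s4 = 44
  x1, x2, s1, s2, s3, s4 ≥ 0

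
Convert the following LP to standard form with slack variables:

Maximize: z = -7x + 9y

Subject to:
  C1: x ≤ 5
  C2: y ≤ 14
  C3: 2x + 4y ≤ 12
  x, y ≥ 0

max z = -7x + 9y

s.t.
  x + s1 = 5
  y + s2 = 14
  2x + 4y + s3 = 12
  x, y, s1, s2, s3 ≥ 0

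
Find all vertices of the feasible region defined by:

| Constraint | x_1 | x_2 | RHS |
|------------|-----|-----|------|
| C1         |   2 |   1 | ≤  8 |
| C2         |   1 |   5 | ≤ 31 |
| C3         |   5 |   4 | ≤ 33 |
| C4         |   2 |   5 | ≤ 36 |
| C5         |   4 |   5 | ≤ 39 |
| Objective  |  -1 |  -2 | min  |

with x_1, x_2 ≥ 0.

(0, 0), (4, 0), (1, 6), (0, 6.2)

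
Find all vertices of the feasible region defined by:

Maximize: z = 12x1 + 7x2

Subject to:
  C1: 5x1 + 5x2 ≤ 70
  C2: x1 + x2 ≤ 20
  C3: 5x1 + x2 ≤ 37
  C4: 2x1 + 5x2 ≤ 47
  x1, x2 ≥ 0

(0, 0), (7.4, 0), (6, 7), (0, 9.4)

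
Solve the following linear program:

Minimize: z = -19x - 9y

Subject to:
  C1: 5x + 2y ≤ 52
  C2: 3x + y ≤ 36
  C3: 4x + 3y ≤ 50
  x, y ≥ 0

Evaluate the objective at each vertex of the feasible region:
  z(0, 0) = 0
  z(10.4, 0) = -197.6
  z(8, 6) = -206  ←
  z(0, 16.67) = -150
The minimum is at x = 8, y = 6.

x = 8, y = 6, z = -206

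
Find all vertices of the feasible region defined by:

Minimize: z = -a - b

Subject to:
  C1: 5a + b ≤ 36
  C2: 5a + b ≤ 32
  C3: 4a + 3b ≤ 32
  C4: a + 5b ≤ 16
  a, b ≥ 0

(0, 0), (6.4, 0), (6, 2), (0, 3.2)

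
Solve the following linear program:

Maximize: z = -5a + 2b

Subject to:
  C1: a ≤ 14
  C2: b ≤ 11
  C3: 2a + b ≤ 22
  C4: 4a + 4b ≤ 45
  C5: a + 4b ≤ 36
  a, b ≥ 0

Evaluate the objective at each vertex of the feasible region:
  z(0, 0) = 0
  z(11, 0) = -55
  z(10.75, 0.5) = -52.75
  z(3, 8.25) = 1.5
  z(0, 9) = 18  ←
The maximum is at a = 0, b = 9.

a = 0, b = 9, z = 18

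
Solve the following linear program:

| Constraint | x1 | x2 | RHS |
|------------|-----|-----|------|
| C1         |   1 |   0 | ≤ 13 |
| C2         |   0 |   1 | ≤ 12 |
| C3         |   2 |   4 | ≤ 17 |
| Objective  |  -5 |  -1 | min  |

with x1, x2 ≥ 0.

Evaluate the objective at each vertex of the feasible region:
  z(0, 0) = 0
  z(8.5, 0) = -42.5  ←
  z(0, 4.25) = -4.25
The minimum is at x1 = 8.5, x2 = 0.

x1 = 8.5, x2 = 0, z = -42.5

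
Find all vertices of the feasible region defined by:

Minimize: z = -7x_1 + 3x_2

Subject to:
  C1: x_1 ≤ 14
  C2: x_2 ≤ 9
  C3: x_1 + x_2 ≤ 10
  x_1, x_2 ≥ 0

(0, 0), (10, 0), (1, 9), (0, 9)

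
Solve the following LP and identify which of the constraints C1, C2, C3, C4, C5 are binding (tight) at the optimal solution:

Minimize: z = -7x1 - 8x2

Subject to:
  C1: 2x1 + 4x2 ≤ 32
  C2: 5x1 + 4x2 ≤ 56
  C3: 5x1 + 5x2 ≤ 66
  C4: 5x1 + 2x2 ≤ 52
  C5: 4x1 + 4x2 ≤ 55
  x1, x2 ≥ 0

At x1 = 8, x2 = 4, compute slack b - a·x for each constraint:
  C1: 32 − 32 = 0  (binding)
  C2: 56 − 56 = 0  (binding)
  C3: 66 − 60 = 6  (slack)
  C4: 52 − 48 = 4  (slack)
  C5: 55 − 48 = 7  (slack)

Optimal: x1 = 8, x2 = 4
Binding: C1, C2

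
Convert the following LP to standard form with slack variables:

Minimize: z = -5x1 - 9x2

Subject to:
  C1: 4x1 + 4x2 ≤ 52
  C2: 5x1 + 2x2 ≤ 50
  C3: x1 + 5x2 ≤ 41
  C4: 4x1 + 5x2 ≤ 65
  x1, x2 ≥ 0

min z = -5x1 - 9x2

s.t.
  4x1 + 4x2 + s1 = 52
  5x1 + 2x2 + s2 = 50
  x1 + 5x2 + s3 = 41
  4x1 + 5x2 + s4 = 65
  x1, x2, s1, s2, s3, s4 ≥ 0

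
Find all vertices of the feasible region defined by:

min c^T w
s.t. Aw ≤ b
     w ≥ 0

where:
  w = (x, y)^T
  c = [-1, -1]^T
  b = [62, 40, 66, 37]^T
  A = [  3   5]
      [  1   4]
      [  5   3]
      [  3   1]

(0, 0), (12.33, 0), (11.25, 3.25), (9, 7), (6.857, 8.286), (0, 10)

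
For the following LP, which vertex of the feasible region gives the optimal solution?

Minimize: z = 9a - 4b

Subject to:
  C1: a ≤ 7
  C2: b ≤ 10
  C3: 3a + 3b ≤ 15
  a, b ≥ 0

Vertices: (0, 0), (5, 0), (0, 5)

Evaluate the objective at each vertex of the feasible region:
  z(0, 0) = 0
  z(5, 0) = 45
  z(0, 5) = -20  ←
The minimum is at a = 0, b = 5.

(0, 5)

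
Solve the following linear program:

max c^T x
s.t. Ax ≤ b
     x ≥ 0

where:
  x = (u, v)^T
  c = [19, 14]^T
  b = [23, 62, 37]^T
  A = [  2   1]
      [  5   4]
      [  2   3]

Evaluate the objective at each vertex of the feasible region:
  z(0, 0) = 0
  z(11.5, 0) = 218.5
  z(10, 3) = 232  ←
  z(5.429, 8.714) = 225.1
  z(0, 12.33) = 172.7
The maximum is at u = 10, v = 3.

u = 10, v = 3, z = 232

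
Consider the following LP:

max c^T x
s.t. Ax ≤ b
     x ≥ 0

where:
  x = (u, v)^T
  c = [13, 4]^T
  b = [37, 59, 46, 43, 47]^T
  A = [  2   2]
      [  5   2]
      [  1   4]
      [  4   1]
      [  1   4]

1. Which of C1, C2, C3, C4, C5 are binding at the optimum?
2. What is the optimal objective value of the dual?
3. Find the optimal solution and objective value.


1. C2, C4
2. 145
3. u = 9, v = 7, z = 145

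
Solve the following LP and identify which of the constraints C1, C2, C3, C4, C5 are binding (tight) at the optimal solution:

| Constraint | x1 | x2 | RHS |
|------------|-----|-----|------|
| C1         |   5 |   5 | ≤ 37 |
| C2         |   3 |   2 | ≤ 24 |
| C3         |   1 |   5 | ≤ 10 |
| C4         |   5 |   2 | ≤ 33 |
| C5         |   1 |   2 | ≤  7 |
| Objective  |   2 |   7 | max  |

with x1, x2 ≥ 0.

At x1 = 5, x2 = 1, compute slack b - a·x for each constraint:
  C1: 37 − 30 = 7  (slack)
  C2: 24 − 17 = 7  (slack)
  C3: 10 − 10 = 0  (binding)
  C4: 33 − 27 = 6  (slack)
  C5: 7 − 7 = 0  (binding)

Optimal: x1 = 5, x2 = 1
Binding: C3, C5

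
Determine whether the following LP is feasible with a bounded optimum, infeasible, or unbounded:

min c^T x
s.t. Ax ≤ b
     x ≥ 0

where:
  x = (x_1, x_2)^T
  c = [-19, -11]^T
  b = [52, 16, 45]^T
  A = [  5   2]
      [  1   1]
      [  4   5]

Feasible with a bounded optimal solution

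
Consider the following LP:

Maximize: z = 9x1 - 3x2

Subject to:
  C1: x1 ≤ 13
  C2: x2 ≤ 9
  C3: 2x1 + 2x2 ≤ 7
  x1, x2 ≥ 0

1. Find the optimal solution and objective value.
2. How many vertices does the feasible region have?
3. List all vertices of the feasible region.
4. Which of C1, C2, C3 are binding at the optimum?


1. x1 = 3.5, x2 = 0, z = 31.5
2. 3
3. (0, 0), (3.5, 0), (0, 3.5)
4. C3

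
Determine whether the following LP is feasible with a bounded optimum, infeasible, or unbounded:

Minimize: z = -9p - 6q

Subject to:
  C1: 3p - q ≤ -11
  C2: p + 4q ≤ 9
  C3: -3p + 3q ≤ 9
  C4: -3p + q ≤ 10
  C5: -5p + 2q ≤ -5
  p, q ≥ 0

Infeasible (no feasible solution exists)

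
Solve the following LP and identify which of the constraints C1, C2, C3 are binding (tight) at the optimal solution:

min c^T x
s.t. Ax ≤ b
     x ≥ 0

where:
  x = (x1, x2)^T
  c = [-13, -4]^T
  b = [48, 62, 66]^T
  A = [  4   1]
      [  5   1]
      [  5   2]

At x1 = 10, x2 = 8, compute slack b - a·x for each constraint:
  C1: 48 − 48 = 0  (binding)
  C2: 62 − 58 = 4  (slack)
  C3: 66 − 66 = 0  (binding)

Optimal: x1 = 10, x2 = 8
Binding: C1, C3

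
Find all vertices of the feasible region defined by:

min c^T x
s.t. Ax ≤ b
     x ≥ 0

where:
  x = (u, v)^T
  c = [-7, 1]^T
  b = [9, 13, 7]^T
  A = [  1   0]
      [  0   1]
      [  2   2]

(0, 0), (3.5, 0), (0, 3.5)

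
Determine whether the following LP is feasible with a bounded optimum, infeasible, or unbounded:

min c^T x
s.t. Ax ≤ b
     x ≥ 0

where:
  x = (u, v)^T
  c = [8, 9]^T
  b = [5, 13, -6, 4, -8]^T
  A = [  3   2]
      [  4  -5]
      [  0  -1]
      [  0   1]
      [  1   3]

Infeasible (no feasible solution exists)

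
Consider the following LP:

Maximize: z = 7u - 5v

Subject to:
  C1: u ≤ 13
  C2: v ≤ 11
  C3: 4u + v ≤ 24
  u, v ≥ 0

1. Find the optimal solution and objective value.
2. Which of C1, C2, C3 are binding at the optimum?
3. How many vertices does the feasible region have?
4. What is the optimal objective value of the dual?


1. u = 6, v = 0, z = 42
2. C3
3. 4
4. 42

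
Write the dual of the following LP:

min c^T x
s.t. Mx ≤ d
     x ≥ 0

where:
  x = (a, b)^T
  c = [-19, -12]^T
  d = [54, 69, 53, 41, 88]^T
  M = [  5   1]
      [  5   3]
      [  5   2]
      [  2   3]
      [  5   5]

Primal min cᵀx s.t. Ax ≤ b, x ≥ 0  →  Dual max −bᵀy s.t. Aᵀy ≥ −c, y ≥ 0.

Maximize: z = -54y1 - 69y2 - 53y3 - 41y4 - 88y5

Subject to:
  5y1 + 5y2 + 5y3 + 2y4 + 5y5 ≥ 19
  y1 + 3y2 + 2y3 + 3y4 + 5y5 ≥ 12
  y1, y2, y3, y4, y5 ≥ 0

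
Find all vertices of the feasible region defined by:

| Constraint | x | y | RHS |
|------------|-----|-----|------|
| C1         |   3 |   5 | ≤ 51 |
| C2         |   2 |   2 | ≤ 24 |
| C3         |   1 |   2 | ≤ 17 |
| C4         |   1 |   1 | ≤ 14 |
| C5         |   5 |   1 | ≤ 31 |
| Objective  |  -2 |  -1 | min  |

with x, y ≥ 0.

(0, 0), (6.2, 0), (5, 6), (0, 8.5)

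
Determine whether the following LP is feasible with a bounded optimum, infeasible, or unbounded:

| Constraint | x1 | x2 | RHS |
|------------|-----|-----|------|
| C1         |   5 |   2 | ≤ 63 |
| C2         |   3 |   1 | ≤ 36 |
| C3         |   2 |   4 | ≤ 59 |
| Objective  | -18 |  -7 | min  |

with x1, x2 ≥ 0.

Feasible with a bounded optimal solution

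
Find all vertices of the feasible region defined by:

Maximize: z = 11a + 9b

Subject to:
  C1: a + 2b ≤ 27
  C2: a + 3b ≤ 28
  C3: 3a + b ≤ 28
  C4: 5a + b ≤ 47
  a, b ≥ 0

(0, 0), (9.333, 0), (7, 7), (0, 9.333)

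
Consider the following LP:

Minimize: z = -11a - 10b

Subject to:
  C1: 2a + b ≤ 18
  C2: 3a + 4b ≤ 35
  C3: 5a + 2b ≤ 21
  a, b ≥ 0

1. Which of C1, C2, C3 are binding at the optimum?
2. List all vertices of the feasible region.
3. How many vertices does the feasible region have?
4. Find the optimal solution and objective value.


1. C2, C3
2. (0, 0), (4.2, 0), (1, 8), (0, 8.75)
3. 4
4. a = 1, b = 8, z = -91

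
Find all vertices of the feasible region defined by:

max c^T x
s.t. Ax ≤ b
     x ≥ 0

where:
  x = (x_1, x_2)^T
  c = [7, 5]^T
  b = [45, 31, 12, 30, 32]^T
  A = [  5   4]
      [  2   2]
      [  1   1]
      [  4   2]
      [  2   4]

(0, 0), (7.5, 0), (5, 5), (4.333, 5.833), (0, 8)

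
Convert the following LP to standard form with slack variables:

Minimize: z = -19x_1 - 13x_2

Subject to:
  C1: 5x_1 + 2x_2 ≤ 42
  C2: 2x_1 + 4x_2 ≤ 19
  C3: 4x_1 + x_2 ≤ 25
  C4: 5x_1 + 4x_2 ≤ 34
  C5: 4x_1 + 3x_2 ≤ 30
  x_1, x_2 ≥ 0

min z = -19x_1 - 13x_2

s.t.
  5x_1 + 2x_2 + s1 = 42
  2x_1 + 4x_2 + s2 = 19
  4x_1 + x_2 + s3 = 25
  5x_1 + 4x_2 + s4 = 34
  4x_1 + 3x_2 + s5 = 30
  x_1, x_2, s1, s2, s3, s4, s5 ≥ 0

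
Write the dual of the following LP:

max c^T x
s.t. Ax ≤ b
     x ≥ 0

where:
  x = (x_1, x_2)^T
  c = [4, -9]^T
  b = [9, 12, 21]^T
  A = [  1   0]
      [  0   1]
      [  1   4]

Primal max cᵀx s.t. Ax ≤ b, x ≥ 0  →  Dual min bᵀy s.t. Aᵀy ≥ c, y ≥ 0.

Minimize: z = 9y1 + 12y2 + 21y3

Subject to:
  y1 + y3 ≥ 4
  y2 + 4y3 ≥ -9
  y1, y2, y3 ≥ 0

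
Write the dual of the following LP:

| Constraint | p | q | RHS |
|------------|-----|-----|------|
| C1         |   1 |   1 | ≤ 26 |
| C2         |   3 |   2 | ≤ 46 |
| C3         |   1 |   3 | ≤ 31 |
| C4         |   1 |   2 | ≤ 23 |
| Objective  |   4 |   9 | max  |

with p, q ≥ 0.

Primal max cᵀx s.t. Ax ≤ b, x ≥ 0  →  Dual min bᵀy s.t. Aᵀy ≥ c, y ≥ 0.

Minimize: z = 26y1 + 46y2 + 31y3 + 23y4

Subject to:
  y1 + 3y2 + y3 + y4 ≥ 4
  y1 + 2y2 + 3y3 + 2y4 ≥ 9
  y1, y2, y3, y4 ≥ 0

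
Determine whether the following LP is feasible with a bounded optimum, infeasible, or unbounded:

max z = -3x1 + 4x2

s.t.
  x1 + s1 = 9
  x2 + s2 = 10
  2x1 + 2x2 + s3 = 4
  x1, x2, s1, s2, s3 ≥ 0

Feasible with a bounded optimal solution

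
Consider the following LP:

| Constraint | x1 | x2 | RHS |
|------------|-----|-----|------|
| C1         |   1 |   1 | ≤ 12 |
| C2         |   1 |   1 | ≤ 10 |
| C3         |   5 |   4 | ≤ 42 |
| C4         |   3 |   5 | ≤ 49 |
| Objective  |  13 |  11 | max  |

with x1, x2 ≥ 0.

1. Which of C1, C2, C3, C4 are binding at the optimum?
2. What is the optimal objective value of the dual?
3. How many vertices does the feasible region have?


1. C2, C3
2. 114
3. 5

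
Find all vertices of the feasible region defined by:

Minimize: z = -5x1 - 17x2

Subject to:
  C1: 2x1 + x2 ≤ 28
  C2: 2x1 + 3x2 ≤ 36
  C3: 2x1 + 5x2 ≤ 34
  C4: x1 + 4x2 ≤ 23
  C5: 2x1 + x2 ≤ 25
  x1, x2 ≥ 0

(0, 0), (12.5, 0), (11.38, 2.25), (7, 4), (0, 5.75)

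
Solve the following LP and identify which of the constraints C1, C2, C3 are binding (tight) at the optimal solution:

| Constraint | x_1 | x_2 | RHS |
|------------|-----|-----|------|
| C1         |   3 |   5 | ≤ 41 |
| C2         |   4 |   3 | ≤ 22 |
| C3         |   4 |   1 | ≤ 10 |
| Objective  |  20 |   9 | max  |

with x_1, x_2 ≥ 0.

At x_1 = 1, x_2 = 6, compute slack b - a·x for each constraint:
  C1: 41 − 33 = 8  (slack)
  C2: 22 − 22 = 0  (binding)
  C3: 10 − 10 = 0  (binding)

Optimal: x_1 = 1, x_2 = 6
Binding: C2, C3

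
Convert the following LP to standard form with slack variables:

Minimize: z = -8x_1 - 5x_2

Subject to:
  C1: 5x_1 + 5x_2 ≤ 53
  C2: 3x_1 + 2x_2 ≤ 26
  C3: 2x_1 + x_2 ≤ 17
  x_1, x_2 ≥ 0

min z = -8x_1 - 5x_2

s.t.
  5x_1 + 5x_2 + s1 = 53
  3x_1 + 2x_2 + s2 = 26
  2x_1 + x_2 + s3 = 17
  x_1, x_2, s1, s2, s3 ≥ 0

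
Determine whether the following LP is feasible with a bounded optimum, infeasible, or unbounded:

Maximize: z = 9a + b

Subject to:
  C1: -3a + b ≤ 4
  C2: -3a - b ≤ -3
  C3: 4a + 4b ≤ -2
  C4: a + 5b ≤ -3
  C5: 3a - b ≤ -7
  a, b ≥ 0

Infeasible (no feasible solution exists)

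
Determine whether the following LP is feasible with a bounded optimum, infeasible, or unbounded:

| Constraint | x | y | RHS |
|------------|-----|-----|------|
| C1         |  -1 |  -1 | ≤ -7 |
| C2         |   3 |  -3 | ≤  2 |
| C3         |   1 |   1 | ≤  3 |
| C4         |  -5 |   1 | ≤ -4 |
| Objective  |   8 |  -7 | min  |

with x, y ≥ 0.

Infeasible (no feasible solution exists)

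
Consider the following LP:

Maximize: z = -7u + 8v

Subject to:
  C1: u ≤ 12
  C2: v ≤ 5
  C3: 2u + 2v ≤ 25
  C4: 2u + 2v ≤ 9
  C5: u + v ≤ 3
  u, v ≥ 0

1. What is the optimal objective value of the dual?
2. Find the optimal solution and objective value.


1. 24
2. u = 0, v = 3, z = 24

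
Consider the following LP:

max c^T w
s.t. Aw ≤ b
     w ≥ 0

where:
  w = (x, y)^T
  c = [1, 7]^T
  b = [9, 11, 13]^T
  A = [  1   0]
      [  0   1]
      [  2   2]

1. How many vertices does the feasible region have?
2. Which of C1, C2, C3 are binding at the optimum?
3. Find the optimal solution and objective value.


1. 3
2. C3
3. x = 0, y = 6.5, z = 45.5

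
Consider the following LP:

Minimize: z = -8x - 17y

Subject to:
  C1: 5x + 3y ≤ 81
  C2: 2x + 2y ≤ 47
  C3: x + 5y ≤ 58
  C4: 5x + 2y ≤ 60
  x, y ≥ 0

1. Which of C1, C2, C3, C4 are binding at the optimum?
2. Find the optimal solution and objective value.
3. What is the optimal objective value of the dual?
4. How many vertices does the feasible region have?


1. C3, C4
2. x = 8, y = 10, z = -234
3. -234
4. 4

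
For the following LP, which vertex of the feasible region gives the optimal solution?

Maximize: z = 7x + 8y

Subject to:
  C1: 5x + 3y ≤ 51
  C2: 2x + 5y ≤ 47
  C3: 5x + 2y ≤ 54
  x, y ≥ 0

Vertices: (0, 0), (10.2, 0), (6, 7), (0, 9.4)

Evaluate the objective at each vertex of the feasible region:
  z(0, 0) = 0
  z(10.2, 0) = 71.4
  z(6, 7) = 98  ←
  z(0, 9.4) = 75.2
The maximum is at x = 6, y = 7.

(6, 7)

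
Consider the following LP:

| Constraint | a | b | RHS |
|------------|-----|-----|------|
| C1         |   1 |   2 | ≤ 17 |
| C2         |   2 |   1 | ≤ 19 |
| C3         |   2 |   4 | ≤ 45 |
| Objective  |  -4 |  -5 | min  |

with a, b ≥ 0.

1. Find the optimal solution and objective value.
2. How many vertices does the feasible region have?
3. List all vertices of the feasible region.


1. a = 7, b = 5, z = -53
2. 4
3. (0, 0), (9.5, 0), (7, 5), (0, 8.5)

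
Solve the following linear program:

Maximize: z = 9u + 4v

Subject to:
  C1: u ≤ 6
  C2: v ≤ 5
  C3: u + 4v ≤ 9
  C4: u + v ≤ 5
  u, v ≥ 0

Evaluate the objective at each vertex of the feasible region:
  z(0, 0) = 0
  z(5, 0) = 45  ←
  z(3.667, 1.333) = 38.33
  z(0, 2.25) = 9
The maximum is at u = 5, v = 0.

u = 5, v = 0, z = 45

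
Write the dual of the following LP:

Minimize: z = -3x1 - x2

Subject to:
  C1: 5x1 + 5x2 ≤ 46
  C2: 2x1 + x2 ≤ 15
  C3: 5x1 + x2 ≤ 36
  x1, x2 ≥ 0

Primal min cᵀx s.t. Ax ≤ b, x ≥ 0  →  Dual max −bᵀy s.t. Aᵀy ≥ −c, y ≥ 0.

Maximize: z = -46y1 - 15y2 - 36y3

Subject to:
  5y1 + 2y2 + 5y3 ≥ 3
  5y1 + y2 + y3 ≥ 1
  y1, y2, y3 ≥ 0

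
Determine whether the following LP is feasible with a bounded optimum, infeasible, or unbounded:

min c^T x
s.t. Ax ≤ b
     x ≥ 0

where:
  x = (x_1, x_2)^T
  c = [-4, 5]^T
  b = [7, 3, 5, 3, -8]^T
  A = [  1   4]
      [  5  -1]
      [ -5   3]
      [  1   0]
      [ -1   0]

Infeasible (no feasible solution exists)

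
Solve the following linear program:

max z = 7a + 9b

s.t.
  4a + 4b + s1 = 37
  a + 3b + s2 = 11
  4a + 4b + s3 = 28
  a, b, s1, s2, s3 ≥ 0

Evaluate the objective at each vertex of the feasible region:
  z(0, 0) = 0
  z(7, 0) = 49
  z(5, 2) = 53  ←
  z(0, 3.667) = 33
The maximum is at a = 5, b = 2.

a = 5, b = 2, z = 53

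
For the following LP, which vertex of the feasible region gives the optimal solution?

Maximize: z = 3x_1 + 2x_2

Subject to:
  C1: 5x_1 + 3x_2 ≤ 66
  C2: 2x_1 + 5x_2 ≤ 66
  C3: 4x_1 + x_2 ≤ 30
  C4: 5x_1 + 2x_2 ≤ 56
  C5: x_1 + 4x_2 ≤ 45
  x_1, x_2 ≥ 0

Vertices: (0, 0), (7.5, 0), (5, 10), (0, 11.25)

Evaluate the objective at each vertex of the feasible region:
  z(0, 0) = 0
  z(7.5, 0) = 22.5
  z(5, 10) = 35  ←
  z(0, 11.25) = 22.5
The maximum is at x_1 = 5, x_2 = 10.

(5, 10)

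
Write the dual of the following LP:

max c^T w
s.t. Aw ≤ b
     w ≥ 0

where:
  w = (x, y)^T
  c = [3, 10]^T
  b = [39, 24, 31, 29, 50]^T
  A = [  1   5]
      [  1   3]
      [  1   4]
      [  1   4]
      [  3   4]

Primal max cᵀx s.t. Ax ≤ b, x ≥ 0  →  Dual min bᵀy s.t. Aᵀy ≥ c, y ≥ 0.

Minimize: z = 39y1 + 24y2 + 31y3 + 29y4 + 50y5

Subject to:
  y1 + y2 + y3 + y4 + 3y5 ≥ 3
  5y1 + 3y2 + 4y3 + 4y4 + 4y5 ≥ 10
  y1, y2, y3, y4, y5 ≥ 0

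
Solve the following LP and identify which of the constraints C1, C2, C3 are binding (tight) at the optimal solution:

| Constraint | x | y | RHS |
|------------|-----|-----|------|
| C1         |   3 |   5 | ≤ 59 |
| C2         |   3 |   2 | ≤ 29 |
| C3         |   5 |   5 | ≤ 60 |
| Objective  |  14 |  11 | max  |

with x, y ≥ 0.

At x = 5, y = 7, compute slack b - a·x for each constraint:
  C1: 59 − 50 = 9  (slack)
  C2: 29 − 29 = 0  (binding)
  C3: 60 − 60 = 0  (binding)

Optimal: x = 5, y = 7
Binding: C2, C3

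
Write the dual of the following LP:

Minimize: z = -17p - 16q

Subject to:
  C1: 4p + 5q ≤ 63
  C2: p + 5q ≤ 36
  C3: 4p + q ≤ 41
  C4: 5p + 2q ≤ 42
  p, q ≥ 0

Primal min cᵀx s.t. Ax ≤ b, x ≥ 0  →  Dual max −bᵀy s.t. Aᵀy ≥ −c, y ≥ 0.

Maximize: z = -63y1 - 36y2 - 41y3 - 42y4

Subject to:
  4y1 + y2 + 4y3 + 5y4 ≥ 17
  5y1 + 5y2 + y3 + 2y4 ≥ 16
  y1, y2, y3, y4 ≥ 0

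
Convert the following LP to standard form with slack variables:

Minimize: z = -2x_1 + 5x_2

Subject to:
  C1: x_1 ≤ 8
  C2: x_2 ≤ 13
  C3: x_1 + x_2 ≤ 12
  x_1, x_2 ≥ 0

min z = -2x_1 + 5x_2

s.t.
  x_1 + s1 = 8
  x_2 + s2 = 13
  x_1 + x_2 + s3 = 12
  x_1, x_2, s1, s2, s3 ≥ 0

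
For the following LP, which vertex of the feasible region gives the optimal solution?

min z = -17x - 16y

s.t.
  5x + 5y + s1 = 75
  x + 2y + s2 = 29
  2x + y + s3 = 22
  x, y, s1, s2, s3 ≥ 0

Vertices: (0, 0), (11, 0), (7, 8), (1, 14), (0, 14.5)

Evaluate the objective at each vertex of the feasible region:
  z(0, 0) = 0
  z(11, 0) = -187
  z(7, 8) = -247  ←
  z(1, 14) = -241
  z(0, 14.5) = -232
The minimum is at x = 7, y = 8.

(7, 8)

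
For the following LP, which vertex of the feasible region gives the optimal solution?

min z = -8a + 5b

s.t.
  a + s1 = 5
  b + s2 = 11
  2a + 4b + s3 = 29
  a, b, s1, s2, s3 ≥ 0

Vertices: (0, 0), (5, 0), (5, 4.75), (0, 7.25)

Evaluate the objective at each vertex of the feasible region:
  z(0, 0) = 0
  z(5, 0) = -40  ←
  z(5, 4.75) = -16.25
  z(0, 7.25) = 36.25
The minimum is at a = 5, b = 0.

(5, 0)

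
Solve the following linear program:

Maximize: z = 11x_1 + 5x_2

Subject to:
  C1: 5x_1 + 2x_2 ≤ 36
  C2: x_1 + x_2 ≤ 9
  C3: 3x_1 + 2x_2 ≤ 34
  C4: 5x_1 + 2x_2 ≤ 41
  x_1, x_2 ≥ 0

Evaluate the objective at each vertex of the feasible region:
  z(0, 0) = 0
  z(7.2, 0) = 79.2
  z(6, 3) = 81  ←
  z(0, 9) = 45
The maximum is at x_1 = 6, x_2 = 3.

x_1 = 6, x_2 = 3, z = 81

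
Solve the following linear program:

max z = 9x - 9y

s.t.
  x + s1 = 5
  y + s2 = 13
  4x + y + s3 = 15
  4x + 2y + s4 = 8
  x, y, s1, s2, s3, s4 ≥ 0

Evaluate the objective at each vertex of the feasible region:
  z(0, 0) = 0
  z(2, 0) = 18  ←
  z(0, 4) = -36
The maximum is at x = 2, y = 0.

x = 2, y = 0, z = 18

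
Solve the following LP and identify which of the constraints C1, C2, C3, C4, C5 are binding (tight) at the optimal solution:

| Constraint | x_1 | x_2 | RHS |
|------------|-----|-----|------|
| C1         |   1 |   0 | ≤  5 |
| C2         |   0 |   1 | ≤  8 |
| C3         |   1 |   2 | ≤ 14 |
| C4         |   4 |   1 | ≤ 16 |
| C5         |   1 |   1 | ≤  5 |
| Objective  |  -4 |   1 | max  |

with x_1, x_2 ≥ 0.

At x_1 = 0, x_2 = 5, compute slack b - a·x for each constraint:
  C1: 5 − 0 = 5  (slack)
  C2: 8 − 5 = 3  (slack)
  C3: 14 − 10 = 4  (slack)
  C4: 16 − 5 = 11  (slack)
  C5: 5 − 5 = 0  (binding)

Optimal: x_1 = 0, x_2 = 5
Binding: C5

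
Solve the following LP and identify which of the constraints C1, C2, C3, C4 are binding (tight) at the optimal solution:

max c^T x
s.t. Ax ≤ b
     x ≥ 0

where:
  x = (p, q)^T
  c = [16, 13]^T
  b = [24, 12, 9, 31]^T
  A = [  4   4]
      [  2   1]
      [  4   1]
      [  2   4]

At p = 1, q = 5, compute slack b - a·x for each constraint:
  C1: 24 − 24 = 0  (binding)
  C2: 12 − 7 = 5  (slack)
  C3: 9 − 9 = 0  (binding)
  C4: 31 − 22 = 9  (slack)

Optimal: p = 1, q = 5
Binding: C1, C3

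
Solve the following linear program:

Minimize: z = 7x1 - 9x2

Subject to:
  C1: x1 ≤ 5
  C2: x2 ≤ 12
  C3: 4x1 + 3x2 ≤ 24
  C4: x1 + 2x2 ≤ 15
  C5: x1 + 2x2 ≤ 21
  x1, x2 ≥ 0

Evaluate the objective at each vertex of the feasible region:
  z(0, 0) = 0
  z(5, 0) = 35
  z(5, 1.333) = 23
  z(0.6, 7.2) = -60.6
  z(0, 7.5) = -67.5  ←
The minimum is at x1 = 0, x2 = 7.5.

x1 = 0, x2 = 7.5, z = -67.5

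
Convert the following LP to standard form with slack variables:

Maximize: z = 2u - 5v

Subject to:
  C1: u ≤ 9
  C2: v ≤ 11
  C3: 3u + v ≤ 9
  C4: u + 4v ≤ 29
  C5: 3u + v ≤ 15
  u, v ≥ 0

max z = 2u - 5v

s.t.
  u + s1 = 9
  v + s2 = 11
  3u + v + s3 = 9
  u + 4v + s4 = 29
  3u + v + s5 = 15
  u, v, s1, s2, s3, s4, s5 ≥ 0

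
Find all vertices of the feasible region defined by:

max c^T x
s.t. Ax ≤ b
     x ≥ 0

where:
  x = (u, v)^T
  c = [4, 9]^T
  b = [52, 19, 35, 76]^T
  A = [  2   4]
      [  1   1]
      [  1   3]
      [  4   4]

(0, 0), (19, 0), (12, 7), (8, 9), (0, 11.67)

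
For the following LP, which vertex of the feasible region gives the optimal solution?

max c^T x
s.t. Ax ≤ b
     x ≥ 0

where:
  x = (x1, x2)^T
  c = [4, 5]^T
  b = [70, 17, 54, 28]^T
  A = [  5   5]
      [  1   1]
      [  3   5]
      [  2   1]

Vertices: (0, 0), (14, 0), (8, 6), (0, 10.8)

Evaluate the objective at each vertex of the feasible region:
  z(0, 0) = 0
  z(14, 0) = 56
  z(8, 6) = 62  ←
  z(0, 10.8) = 54
The maximum is at x1 = 8, x2 = 6.

(8, 6)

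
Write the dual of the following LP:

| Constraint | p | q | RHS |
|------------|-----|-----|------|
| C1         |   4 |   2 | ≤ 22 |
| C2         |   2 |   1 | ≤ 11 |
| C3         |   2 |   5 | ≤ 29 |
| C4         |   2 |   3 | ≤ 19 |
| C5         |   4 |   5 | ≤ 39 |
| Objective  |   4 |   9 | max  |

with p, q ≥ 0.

Primal max cᵀx s.t. Ax ≤ b, x ≥ 0  →  Dual min bᵀy s.t. Aᵀy ≥ c, y ≥ 0.

Minimize: z = 22y1 + 11y2 + 29y3 + 19y4 + 39y5

Subject to:
  4y1 + 2y2 + 2y3 + 2y4 + 4y5 ≥ 4
  2y1 + y2 + 5y3 + 3y4 + 5y5 ≥ 9
  y1, y2, y3, y4, y5 ≥ 0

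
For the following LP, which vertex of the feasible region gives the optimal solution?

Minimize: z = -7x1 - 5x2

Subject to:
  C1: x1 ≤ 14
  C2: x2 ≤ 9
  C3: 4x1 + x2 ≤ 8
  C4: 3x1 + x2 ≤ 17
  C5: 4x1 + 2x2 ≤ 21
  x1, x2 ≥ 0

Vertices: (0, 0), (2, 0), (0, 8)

Evaluate the objective at each vertex of the feasible region:
  z(0, 0) = 0
  z(2, 0) = -14
  z(0, 8) = -40  ←
The minimum is at x1 = 0, x2 = 8.

(0, 8)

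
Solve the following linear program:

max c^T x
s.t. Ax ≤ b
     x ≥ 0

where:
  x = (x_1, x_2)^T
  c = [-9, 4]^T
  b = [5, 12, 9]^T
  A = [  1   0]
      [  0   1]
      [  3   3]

Evaluate the objective at each vertex of the feasible region:
  z(0, 0) = 0
  z(3, 0) = -27
  z(0, 3) = 12  ←
The maximum is at x_1 = 0, x_2 = 3.

x_1 = 0, x_2 = 3, z = 12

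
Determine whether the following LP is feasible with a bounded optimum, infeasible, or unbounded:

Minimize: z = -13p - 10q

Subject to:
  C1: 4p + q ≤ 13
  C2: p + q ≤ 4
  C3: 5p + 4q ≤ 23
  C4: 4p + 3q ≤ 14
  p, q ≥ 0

Feasible with a bounded optimal solution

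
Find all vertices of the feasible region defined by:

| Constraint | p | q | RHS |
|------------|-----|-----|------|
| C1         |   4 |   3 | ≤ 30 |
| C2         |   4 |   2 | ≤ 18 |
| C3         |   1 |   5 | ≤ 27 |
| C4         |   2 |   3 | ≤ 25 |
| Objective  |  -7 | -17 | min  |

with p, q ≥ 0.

(0, 0), (4.5, 0), (2, 5), (0, 5.4)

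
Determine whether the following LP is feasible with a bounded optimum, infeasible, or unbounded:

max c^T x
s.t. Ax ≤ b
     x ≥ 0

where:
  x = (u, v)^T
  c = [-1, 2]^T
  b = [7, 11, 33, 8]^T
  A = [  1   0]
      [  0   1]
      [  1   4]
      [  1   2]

Feasible with a bounded optimal solution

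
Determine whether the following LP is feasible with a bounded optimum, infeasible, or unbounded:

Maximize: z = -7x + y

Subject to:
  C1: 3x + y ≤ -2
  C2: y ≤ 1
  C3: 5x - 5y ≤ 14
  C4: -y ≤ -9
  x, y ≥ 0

Infeasible (no feasible solution exists)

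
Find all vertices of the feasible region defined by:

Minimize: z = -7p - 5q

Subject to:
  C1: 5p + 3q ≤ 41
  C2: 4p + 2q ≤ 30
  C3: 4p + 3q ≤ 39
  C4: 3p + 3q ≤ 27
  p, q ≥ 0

(0, 0), (7.5, 0), (6, 3), (0, 9)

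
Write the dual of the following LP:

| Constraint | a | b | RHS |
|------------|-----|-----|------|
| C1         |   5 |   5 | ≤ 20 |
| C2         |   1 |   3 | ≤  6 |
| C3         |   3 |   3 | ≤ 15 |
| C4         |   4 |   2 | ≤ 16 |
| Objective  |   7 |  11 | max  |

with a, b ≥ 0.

Primal max cᵀx s.t. Ax ≤ b, x ≥ 0  →  Dual min bᵀy s.t. Aᵀy ≥ c, y ≥ 0.

Minimize: z = 20y1 + 6y2 + 15y3 + 16y4

Subject to:
  5y1 + y2 + 3y3 + 4y4 ≥ 7
  5y1 + 3y2 + 3y3 + 2y4 ≥ 11
  y1, y2, y3, y4 ≥ 0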